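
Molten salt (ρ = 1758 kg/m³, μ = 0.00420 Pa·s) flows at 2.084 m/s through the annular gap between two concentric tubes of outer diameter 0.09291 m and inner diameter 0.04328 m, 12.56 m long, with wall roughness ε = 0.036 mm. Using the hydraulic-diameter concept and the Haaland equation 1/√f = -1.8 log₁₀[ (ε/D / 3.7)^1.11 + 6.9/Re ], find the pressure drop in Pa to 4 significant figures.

Hydraulic diameter D_h = 4A/P = D_o - D_i = 0.09291 - 0.04328 = 0.04963 m.
Re = ρVD_h/μ = 1758·2.084·0.04963/0.0042 = 4.329e+04.
ε/D_h = 3.6e-05/0.04963 = 0.000725; Haaland gives 1/√f = -1.8 log₁₀[7.67e-05+0.000159] = 6.529, so f = 0.02346.
ΔP = f(L/D_h)(ρV²/2) = 0.02346·12.56/0.04963·3818 = 2.267e+04 Pa.

ΔP ≈ 22670 Pa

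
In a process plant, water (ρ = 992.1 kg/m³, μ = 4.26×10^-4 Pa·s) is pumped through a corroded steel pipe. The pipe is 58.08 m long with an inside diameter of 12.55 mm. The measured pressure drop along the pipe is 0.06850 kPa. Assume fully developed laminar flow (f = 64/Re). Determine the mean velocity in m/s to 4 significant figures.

For laminar flow, f = 64/Re with Re = ρVD/μ, so Darcy-Weisbach reduces to ΔP = 32μLV/D². Solving for V: V = ΔP·D²/(32μL) = 68.5·(0.01255)²/(32·0.000426·58.08) = 0.01363 m/s.
Check: Re = ρVD/μ = 992.1·0.01363·0.01255/0.000426 = 398.3 < 2300, so the laminar assumption holds.

V ≈ 0.01363 m/s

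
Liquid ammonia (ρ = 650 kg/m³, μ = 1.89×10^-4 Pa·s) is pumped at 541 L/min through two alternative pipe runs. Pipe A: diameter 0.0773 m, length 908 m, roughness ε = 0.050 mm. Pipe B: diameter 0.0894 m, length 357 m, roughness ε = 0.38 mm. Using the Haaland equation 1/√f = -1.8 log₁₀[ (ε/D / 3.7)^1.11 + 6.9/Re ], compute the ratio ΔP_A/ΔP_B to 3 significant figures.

ΔP_A/ΔP_B ≈ 3.32

Pipe A: V = Q/A = 0.009017/0.004693 = 1.921 m/s; Re = 5.108e+05; ε/D = 0.000647; Haaland → f = 0.01844; ΔP_A = f(L/D)(ρV²/2) = 2.598e+05 Pa.
Pipe B: V = Q/A = 0.009017/0.006277 = 1.436 m/s; Re = 4.416e+05; ε/D = 0.00425; Haaland → f = 0.0292; ΔP_B = f(L/D)(ρV²/2) = 7.82e+04 Pa.
ΔP_A/ΔP_B = 2.598e+05/7.82e+04 = 3.32.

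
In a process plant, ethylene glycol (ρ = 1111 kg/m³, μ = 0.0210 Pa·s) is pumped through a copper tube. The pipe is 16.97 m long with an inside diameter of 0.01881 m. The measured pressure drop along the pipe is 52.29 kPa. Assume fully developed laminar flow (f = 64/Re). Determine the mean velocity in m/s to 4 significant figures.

For laminar flow, f = 64/Re with Re = ρVD/μ, so Darcy-Weisbach reduces to ΔP = 32μLV/D². Solving for V: V = ΔP·D²/(32μL) = 5.229e+04·(0.01881)²/(32·0.021·16.97) = 1.622 m/s.
Check: Re = ρVD/μ = 1111·1.622·0.01881/0.021 = 1614 < 2300, so the laminar assumption holds.

V ≈ 1.622 m/s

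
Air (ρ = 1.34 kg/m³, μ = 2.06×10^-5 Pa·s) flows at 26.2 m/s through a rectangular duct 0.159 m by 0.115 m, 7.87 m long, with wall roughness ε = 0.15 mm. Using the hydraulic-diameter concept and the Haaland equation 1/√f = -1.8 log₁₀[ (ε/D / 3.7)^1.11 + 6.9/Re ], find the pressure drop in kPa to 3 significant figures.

Hydraulic diameter D_h = 4A/P = 4·(0.159·0.115)/(2·(0.159+0.115)) = 0.07314/0.548 = 0.1335 m.
Re = ρVD_h/μ = 1.34·26.2·0.1335/2.06e-05 = 2.275e+05.
ε/D_h = 0.00015/0.1335 = 0.00112; Haaland gives 1/√f = -1.8 log₁₀[0.000125+3.03e-05] = 6.858, so f = 0.02126.
ΔP = f(L/D_h)(ρV²/2) = 0.02126·7.87/0.1335·459.9 = 576.7 Pa.
ΔP = 0.577 kPa.

ΔP ≈ 0.577 kPa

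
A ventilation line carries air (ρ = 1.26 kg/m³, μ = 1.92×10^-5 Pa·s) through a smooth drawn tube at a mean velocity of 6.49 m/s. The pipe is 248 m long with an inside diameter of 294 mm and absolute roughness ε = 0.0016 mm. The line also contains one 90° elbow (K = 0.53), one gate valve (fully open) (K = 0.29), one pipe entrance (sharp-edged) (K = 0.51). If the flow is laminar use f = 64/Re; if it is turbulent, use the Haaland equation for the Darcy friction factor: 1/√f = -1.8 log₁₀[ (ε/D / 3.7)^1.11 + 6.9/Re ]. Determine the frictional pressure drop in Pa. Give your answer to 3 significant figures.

ΔP ≈ 417 Pa

Reynolds number Re = ρVD/μ = 1.26 · 6.49 · 0.294 / 1.92e-05 = 1.252e+05.
Re > 4000 → turbulent. Relative roughness ε/D = 1.6e-06/0.294 = 5.44e-06. Haaland: 1/√f = -1.8 log₁₀[(5.44e-06/3.7)^1.11 + 6.9/1.252e+05] = -1.8 log₁₀[3.36e-07 + 5.51e-05] = 7.661, so f = 0.01704.
Total minor-loss coefficient ΣK = 1·0.53 + 1·0.29 + 1·0.51 = 1.33.
ΔP = [f·L/D + ΣK]·(ρV²/2) = [0.01704·248/0.294 + 1.33]·(1.26·6.49²/2) = [14.37 + 1.33]·26.54 = 416.7 Pa.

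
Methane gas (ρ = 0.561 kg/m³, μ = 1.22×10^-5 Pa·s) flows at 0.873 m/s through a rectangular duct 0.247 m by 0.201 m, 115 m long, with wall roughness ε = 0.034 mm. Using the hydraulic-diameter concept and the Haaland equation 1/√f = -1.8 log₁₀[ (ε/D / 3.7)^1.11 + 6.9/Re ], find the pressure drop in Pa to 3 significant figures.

Hydraulic diameter D_h = 4A/P = 4·(0.247·0.201)/(2·(0.247+0.201)) = 0.1986/0.896 = 0.2216 m.
Re = ρVD_h/μ = 0.561·0.873·0.2216/1.22e-05 = 8897.
ε/D_h = 3.4e-05/0.2216 = 0.000153; Haaland gives 1/√f = -1.8 log₁₀[1.37e-05+0.000776] = 5.585, so f = 0.03206.
ΔP = f(L/D_h)(ρV²/2) = 0.03206·115/0.2216·0.2138 = 3.556 Pa.

ΔP ≈ 3.56 Pa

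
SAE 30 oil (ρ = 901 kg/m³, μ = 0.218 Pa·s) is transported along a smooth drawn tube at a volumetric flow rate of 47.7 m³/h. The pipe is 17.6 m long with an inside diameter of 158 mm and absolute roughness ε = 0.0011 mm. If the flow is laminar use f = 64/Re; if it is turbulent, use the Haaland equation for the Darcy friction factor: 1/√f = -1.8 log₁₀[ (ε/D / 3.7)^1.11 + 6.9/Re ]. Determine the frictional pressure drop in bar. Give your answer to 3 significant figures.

Q = 47.7 m³/h = 47.7/3600 = 0.01325 m³/s.
Cross-sectional area A = πD²/4 = π(0.158)²/4 = 0.01961 m²; mean velocity V = Q/A = 0.01325/0.01961 = 0.6758 m/s.
Reynolds number Re = ρVD/μ = 901 · 0.6758 · 0.158 / 0.218 = 441.3.
Re < 2300 → laminar flow, so f = 64/Re = 64/441.3 = 0.145 (the turbulent correlation is not needed).
Darcy-Weisbach: ΔP = f(L/D)(ρV²/2) = 0.145·(17.6/0.158)·(901·0.6758²/2) = 0.145·111.4·205.7 = 3324 Pa.
ΔP = 3324 Pa = 0.0332 bar.

ΔP ≈ 0.0332 bar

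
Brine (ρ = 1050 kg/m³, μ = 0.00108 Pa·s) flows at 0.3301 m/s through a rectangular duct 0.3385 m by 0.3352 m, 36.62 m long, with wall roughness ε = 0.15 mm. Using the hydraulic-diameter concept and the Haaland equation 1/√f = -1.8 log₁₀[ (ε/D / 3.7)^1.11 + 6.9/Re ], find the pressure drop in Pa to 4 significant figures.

Hydraulic diameter D_h = 4A/P = 4·(0.3385·0.3352)/(2·(0.3385+0.3352)) = 0.4539/1.347 = 0.3368 m.
Re = ρVD_h/μ = 1050·0.3301·0.3368/0.00108 = 1.081e+05.
ε/D_h = 0.00015/0.3368 = 0.000445; Haaland gives 1/√f = -1.8 log₁₀[4.46e-05+6.38e-05] = 7.137, so f = 0.01963.
ΔP = f(L/D_h)(ρV²/2) = 0.01963·36.62/0.3368·57.21 = 122.1 Pa.

ΔP ≈ 122.1 Pa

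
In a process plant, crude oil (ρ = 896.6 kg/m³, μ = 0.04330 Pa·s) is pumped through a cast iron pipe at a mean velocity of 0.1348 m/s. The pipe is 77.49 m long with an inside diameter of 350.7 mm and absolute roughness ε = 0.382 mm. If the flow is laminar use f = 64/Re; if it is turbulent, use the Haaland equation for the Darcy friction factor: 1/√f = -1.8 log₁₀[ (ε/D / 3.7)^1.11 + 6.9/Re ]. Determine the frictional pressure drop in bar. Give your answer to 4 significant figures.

ΔP ≈ 0.001177 bar

Reynolds number Re = ρVD/μ = 896.6 · 0.1348 · 0.3507 / 0.0433 = 978.9.
Re < 2300 → laminar flow, so f = 64/Re = 64/978.9 = 0.06538 (the turbulent correlation is not needed).
Darcy-Weisbach: ΔP = f(L/D)(ρV²/2) = 0.06538·(77.49/0.3507)·(896.6·0.1348²/2) = 0.06538·221·8.146 = 117.7 Pa.
ΔP = 117.7 Pa = 0.001177 bar.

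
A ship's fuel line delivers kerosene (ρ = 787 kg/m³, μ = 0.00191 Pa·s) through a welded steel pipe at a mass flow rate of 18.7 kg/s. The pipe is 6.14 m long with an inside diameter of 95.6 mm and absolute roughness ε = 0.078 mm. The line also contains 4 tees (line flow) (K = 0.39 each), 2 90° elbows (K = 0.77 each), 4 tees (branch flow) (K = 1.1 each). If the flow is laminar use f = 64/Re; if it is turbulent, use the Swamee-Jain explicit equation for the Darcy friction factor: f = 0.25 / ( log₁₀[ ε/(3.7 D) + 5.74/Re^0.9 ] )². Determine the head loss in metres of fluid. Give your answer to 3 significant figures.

A = πD²/4 = π(0.0956)²/4 = 0.007178 m²; mean velocity V = ṁ/(ρA) = 18.7/(787 · 0.007178) = 3.31 m/s.
Reynolds number Re = ρVD/μ = 787 · 3.31 · 0.0956 / 0.00191 = 1.304e+05.
Re > 4000 → turbulent. Relative roughness ε/D = 7.8e-05/0.0956 = 0.000816. Swamee-Jain: f = 0.25/(log₁₀[0.000816/3.7 + 5.74/1.304e+05^0.9])² = 0.25/(log₁₀[0.000221 + 0.000143])² = 0.25/(-3.44)² = 0.02113.
Total minor-loss coefficient ΣK = 4·0.39 + 2·0.77 + 4·1.1 = 7.5.
ΔP = [f·L/D + ΣK]·(ρV²/2) = [0.02113·6.14/0.0956 + 7.5]·(787·3.31²/2) = [1.357 + 7.5]·4312 = 3.819e+04 Pa.
Head loss h_f = ΔP/(ρg) = 3.819e+04/(787·9.81) = 4.95 m.

h_f ≈ 4.95 m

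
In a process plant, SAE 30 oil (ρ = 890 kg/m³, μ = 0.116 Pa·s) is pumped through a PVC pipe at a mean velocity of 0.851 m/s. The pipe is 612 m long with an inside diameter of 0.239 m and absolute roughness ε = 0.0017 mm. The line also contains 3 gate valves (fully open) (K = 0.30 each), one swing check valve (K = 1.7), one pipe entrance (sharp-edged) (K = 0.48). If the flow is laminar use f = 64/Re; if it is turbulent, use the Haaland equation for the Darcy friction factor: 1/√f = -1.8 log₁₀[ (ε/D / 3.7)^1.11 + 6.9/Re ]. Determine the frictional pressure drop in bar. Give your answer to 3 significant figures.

ΔP ≈ 0.348 bar

Reynolds number Re = ρVD/μ = 890 · 0.851 · 0.239 / 0.116 = 1560.
Re < 2300 → laminar flow, so f = 64/Re = 64/1560 = 0.04101 (the turbulent correlation is not needed).
Total minor-loss coefficient ΣK = 3·0.3 + 1·1.7 + 1·0.48 = 3.08.
ΔP = [f·L/D + ΣK]·(ρV²/2) = [0.04101·612/0.239 + 3.08]·(890·0.851²/2) = [105 + 3.08]·322.3 = 3.484e+04 Pa.
ΔP = 3.484e+04 Pa = 0.348 bar.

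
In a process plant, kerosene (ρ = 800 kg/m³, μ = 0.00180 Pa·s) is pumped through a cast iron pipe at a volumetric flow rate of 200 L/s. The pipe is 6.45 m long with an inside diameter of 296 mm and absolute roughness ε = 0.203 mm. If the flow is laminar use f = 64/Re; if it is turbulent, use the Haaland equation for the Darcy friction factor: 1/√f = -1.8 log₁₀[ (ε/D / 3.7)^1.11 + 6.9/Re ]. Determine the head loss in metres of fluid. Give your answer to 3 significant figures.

Q = 200 L/s = 200/1000 = 0.2 m³/s.
Cross-sectional area A = πD²/4 = π(0.296)²/4 = 0.06881 m²; mean velocity V = Q/A = 0.2/0.06881 = 2.906 m/s.
Reynolds number Re = ρVD/μ = 800 · 2.906 · 0.296 / 0.0018 = 3.824e+05.
Re > 4000 → turbulent. Relative roughness ε/D = 0.000203/0.296 = 0.000686. Haaland: 1/√f = -1.8 log₁₀[(0.000686/3.7)^1.11 + 6.9/3.824e+05] = -1.8 log₁₀[7.2e-05 + 1.8e-05] = 7.282, so f = 0.01886.
Darcy-Weisbach: ΔP = f(L/D)(ρV²/2) = 0.01886·(6.45/0.296)·(800·2.906²/2) = 0.01886·21.79·3379 = 1389 Pa.
Head loss h_f = ΔP/(ρg) = 1389/(800·9.81) = 0.177 m.

h_f ≈ 0.177 m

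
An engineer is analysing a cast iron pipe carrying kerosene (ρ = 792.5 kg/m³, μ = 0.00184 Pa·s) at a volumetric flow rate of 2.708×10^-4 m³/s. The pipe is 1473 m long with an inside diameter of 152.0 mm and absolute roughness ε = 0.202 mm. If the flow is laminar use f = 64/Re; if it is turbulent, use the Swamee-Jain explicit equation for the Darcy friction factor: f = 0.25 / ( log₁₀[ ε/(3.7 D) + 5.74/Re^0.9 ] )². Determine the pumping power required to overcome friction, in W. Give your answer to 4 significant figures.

P ≈ 0.01517 W

Cross-sectional area A = πD²/4 = π(0.152)²/4 = 0.01815 m²; mean velocity V = Q/A = 0.0002708/0.01815 = 0.01492 m/s.
Reynolds number Re = ρVD/μ = 792.5 · 0.01492 · 0.152 / 0.00184 = 977.
Re < 2300 → laminar flow, so f = 64/Re = 64/977 = 0.06551 (the turbulent correlation is not needed).
Darcy-Weisbach: ΔP = f(L/D)(ρV²/2) = 0.06551·(1473/0.152)·(792.5·0.01492²/2) = 0.06551·9691·0.08825 = 56.02 Pa.
Pumping power P = QΔP = 0.0002708·56.02 = 0.015171 W = 0.01517 W.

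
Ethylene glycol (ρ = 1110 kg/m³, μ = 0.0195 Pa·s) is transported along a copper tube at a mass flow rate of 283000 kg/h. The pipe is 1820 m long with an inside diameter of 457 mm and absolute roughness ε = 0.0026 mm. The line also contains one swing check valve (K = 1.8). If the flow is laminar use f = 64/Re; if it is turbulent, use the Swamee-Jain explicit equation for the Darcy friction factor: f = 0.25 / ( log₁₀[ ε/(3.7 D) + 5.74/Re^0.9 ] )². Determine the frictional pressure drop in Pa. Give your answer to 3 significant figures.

ΔP ≈ 12600 Pa

ṁ = 283000 kg/h = 283000/3600 = 78.61 kg/s.
A = πD²/4 = π(0.457)²/4 = 0.164 m²; mean velocity V = ṁ/(ρA) = 78.61/(1110 · 0.164) = 0.4318 m/s.
Reynolds number Re = ρVD/μ = 1110 · 0.4318 · 0.457 / 0.0195 = 1.123e+04.
Re > 4000 → turbulent. Relative roughness ε/D = 2.6e-06/0.457 = 5.69e-06. Swamee-Jain: f = 0.25/(log₁₀[5.69e-06/3.7 + 5.74/1.123e+04^0.9])² = 0.25/(log₁₀[1.54e-06 + 0.0013])² = 0.25/(-2.886)² = 0.03002.
Total minor-loss coefficient ΣK = 1·1.8 = 1.8.
ΔP = [f·L/D + ΣK]·(ρV²/2) = [0.03002·1820/0.457 + 1.8]·(1110·0.4318²/2) = [119.5 + 1.8]·103.5 = 1.255e+04 Pa.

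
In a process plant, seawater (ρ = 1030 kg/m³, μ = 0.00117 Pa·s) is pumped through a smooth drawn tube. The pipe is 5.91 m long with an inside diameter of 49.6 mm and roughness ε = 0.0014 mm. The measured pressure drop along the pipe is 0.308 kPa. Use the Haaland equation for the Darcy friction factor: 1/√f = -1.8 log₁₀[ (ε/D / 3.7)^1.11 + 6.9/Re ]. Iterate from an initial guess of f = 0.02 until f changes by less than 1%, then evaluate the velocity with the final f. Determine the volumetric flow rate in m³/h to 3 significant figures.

Rearranging Darcy-Weisbach: V = √(2·ΔP·D/(f·L·ρ)). With ε/D = 1.4e-06/0.0496 = 2.82e-05, iterate starting from f = 0.02:
  f = 0.02 → V = √(2·308·0.0496/(0.02·5.91·1030)) = 0.501 m/s; Re = ρVD/μ = 2.187e+04; f → 0.02522
  f = 0.02522 → V = 0.4461 m/s; Re = 1.948e+04; f → 0.02596
  f = 0.02596 → V = 0.4397 m/s; Re = 1.92e+04; f → 0.02605
Converged (Δf/f < 1%). With the final f = 0.02605: V = √(2·308·0.0496/(0.02605·5.91·1030)) = 0.4389 m/s.
Q = V·A = 0.4389·(π/4·0.0496²) = 0.0008481 m³/s = 3.05 m³/h.

Q ≈ 3.05 m³/h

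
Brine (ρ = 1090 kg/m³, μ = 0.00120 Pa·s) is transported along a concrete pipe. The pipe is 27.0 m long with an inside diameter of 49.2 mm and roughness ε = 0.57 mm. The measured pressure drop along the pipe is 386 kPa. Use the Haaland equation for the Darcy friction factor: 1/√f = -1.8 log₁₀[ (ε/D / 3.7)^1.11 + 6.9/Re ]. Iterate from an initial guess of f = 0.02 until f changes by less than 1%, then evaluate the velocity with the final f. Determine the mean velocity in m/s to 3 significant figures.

Rearranging Darcy-Weisbach: V = √(2·ΔP·D/(f·L·ρ)). With ε/D = 0.00057/0.0492 = 0.0116, iterate starting from f = 0.02:
  f = 0.02 → V = √(2·3.86e+05·0.0492/(0.02·27·1090)) = 8.033 m/s; Re = ρVD/μ = 3.59e+05; f → 0.04009
  f = 0.04009 → V = 5.674 m/s; Re = 2.536e+05; f → 0.04015
Converged (Δf/f < 1%). With the final f = 0.04015: V = √(2·3.86e+05·0.0492/(0.04015·27·1090)) = 5.67 m/s.

V ≈ 5.67 m/s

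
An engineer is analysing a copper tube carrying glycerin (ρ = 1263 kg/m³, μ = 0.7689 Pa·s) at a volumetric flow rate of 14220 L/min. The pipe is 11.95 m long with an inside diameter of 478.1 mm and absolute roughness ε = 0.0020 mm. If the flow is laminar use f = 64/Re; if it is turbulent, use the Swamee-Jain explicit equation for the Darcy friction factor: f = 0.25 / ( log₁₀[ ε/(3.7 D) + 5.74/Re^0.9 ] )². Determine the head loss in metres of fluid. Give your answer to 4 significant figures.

Q = 14220 L/min = 14220/60000 = 0.237 m³/s.
Cross-sectional area A = πD²/4 = π(0.4781)²/4 = 0.1795 m²; mean velocity V = Q/A = 0.237/0.1795 = 1.32 m/s.
Reynolds number Re = ρVD/μ = 1263 · 1.32 · 0.4781 / 0.769 = 1037.
Re < 2300 → laminar flow, so f = 64/Re = 64/1037 = 0.06173 (the turbulent correlation is not needed).
Darcy-Weisbach: ΔP = f(L/D)(ρV²/2) = 0.06173·(11.95/0.4781)·(1263·1.32²/2) = 0.06173·24.99·1101 = 1698 Pa.
Head loss h_f = ΔP/(ρg) = 1698/(1263·9.81) = 0.1371 m.

h_f ≈ 0.1371 m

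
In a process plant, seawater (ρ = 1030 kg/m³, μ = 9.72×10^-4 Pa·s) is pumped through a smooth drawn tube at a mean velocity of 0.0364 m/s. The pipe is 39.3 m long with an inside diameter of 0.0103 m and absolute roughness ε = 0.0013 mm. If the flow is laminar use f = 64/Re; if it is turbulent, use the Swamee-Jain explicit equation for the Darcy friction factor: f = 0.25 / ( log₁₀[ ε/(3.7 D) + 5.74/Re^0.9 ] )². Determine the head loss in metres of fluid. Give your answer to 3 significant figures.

h_f ≈ 0.0415 m

Reynolds number Re = ρVD/μ = 1030 · 0.0364 · 0.0103 / 0.000972 = 397.3.
Re < 2300 → laminar flow, so f = 64/Re = 64/397.3 = 0.1611 (the turbulent correlation is not needed).
Darcy-Weisbach: ΔP = f(L/D)(ρV²/2) = 0.1611·(39.3/0.0103)·(1030·0.0364²/2) = 0.1611·3816·0.6824 = 419.4 Pa.
Head loss h_f = ΔP/(ρg) = 419.4/(1030·9.81) = 0.0415 m.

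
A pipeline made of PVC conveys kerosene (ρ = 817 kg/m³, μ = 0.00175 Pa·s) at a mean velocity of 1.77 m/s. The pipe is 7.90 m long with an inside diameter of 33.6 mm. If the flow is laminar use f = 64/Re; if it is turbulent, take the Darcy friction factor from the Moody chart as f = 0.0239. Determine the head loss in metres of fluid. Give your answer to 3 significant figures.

Reynolds number Re = ρVD/μ = 817 · 1.77 · 0.0336 / 0.00175 = 2.776e+04.
Re > 4000 → turbulent; use the Moody-chart value f = 0.0239.
Darcy-Weisbach: ΔP = f(L/D)(ρV²/2) = 0.0239·(7.9/0.0336)·(817·1.77²/2) = 0.0239·235.1·1280 = 7192 Pa.
Head loss h_f = ΔP/(ρg) = 7192/(817·9.81) = 0.897 m.

h_f ≈ 0.897 m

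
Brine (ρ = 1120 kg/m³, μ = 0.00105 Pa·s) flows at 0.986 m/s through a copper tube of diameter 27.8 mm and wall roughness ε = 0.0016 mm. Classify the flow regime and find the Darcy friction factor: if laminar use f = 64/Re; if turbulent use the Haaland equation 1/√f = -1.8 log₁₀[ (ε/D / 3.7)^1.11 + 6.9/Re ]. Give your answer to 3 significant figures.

f ≈ 0.0236

Re = ρVD/μ = 1120·0.986·0.0278/0.00105 = 2.924e+04.
Re > 4000 → turbulent. ε/D = 1.6e-06/0.0278 = 5.76e-05; Haaland: 1/√f = -1.8 log₁₀[4.6e-06 + 0.000236] = 6.514, so f = 0.02357.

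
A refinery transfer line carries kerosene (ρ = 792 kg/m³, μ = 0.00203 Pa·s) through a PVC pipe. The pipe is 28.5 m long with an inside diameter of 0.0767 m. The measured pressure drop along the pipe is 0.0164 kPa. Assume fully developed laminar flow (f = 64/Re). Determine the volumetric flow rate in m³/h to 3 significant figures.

For laminar flow, f = 64/Re with Re = ρVD/μ, so Darcy-Weisbach reduces to ΔP = 32μLV/D². Solving for V: V = ΔP·D²/(32μL) = 16.4·(0.0767)²/(32·0.00203·28.5) = 0.05211 m/s.
Check: Re = ρVD/μ = 792·0.05211·0.0767/0.00203 = 1559 < 2300, so the laminar assumption holds.
Q = V·A = 0.05211·(π/4·0.0767²) = 0.0002408 m³/s = 0.867 m³/h.

Q ≈ 0.867 m³/h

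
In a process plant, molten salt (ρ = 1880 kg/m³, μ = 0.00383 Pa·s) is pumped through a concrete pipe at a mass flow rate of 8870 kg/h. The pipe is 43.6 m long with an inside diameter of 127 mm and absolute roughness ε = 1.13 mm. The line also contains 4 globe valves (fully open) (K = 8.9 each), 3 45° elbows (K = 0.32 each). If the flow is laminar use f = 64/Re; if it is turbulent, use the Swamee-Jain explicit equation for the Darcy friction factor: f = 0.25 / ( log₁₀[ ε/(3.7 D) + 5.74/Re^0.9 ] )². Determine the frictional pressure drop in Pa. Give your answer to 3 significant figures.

ΔP ≈ 525 Pa

ṁ = 8870 kg/h = 8870/3600 = 2.464 kg/s.
A = πD²/4 = π(0.127)²/4 = 0.01267 m²; mean velocity V = ṁ/(ρA) = 2.464/(1880 · 0.01267) = 0.1035 m/s.
Reynolds number Re = ρVD/μ = 1880 · 0.1035 · 0.127 / 0.00383 = 6450.
Re > 4000 → turbulent. Relative roughness ε/D = 0.00113/0.127 = 0.0089. Swamee-Jain: f = 0.25/(log₁₀[0.0089/3.7 + 5.74/6450^0.9])² = 0.25/(log₁₀[0.0024 + 0.00214])² = 0.25/(-2.343)² = 0.04556.
Total minor-loss coefficient ΣK = 4·8.9 + 3·0.32 = 36.6.
ΔP = [f·L/D + ΣK]·(ρV²/2) = [0.04556·43.6/0.127 + 36.6]·(1880·0.1035²/2) = [15.64 + 36.6]·10.06 = 525.2 Pa.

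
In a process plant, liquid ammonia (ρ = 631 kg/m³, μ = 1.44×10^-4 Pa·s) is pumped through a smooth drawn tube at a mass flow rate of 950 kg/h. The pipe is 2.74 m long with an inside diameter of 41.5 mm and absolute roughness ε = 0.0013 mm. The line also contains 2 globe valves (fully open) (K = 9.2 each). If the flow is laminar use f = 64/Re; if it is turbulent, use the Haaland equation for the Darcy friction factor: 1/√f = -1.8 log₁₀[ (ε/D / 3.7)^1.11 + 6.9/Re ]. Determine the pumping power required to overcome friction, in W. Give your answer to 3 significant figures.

P ≈ 0.249 W

ṁ = 950 kg/h = 950/3600 = 0.2639 kg/s.
A = πD²/4 = π(0.0415)²/4 = 0.001353 m²; mean velocity V = ṁ/(ρA) = 0.2639/(631 · 0.001353) = 0.3092 m/s.
Reynolds number Re = ρVD/μ = 631 · 0.3092 · 0.0415 / 0.000144 = 5.622e+04.
Re > 4000 → turbulent. Relative roughness ε/D = 1.3e-06/0.0415 = 3.13e-05. Haaland: 1/√f = -1.8 log₁₀[(3.13e-05/3.7)^1.11 + 6.9/5.622e+04] = -1.8 log₁₀[2.34e-06 + 0.000123] = 7.025, so f = 0.02026.
Total minor-loss coefficient ΣK = 2·9.2 = 18.4.
ΔP = [f·L/D + ΣK]·(ρV²/2) = [0.02026·2.74/0.0415 + 18.4]·(631·0.3092²/2) = [1.338 + 18.4]·30.16 = 595.3 Pa.
Q = ṁ/ρ = 0.2639/631 = 0.0004182 m³/s.
Pumping power P = QΔP = 0.0004182·595.3 = 0.2489 W = 0.249 W.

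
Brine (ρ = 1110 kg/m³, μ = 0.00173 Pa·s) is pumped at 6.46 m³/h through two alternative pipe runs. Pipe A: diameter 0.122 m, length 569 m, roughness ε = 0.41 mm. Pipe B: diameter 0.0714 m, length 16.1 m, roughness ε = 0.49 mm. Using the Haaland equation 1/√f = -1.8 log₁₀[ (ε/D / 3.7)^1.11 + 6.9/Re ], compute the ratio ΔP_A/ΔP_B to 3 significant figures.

Pipe A: V = Q/A = 0.001794/0.01169 = 0.1535 m/s; Re = 1.202e+04; ε/D = 0.00336; Haaland → f = 0.03424; ΔP_A = f(L/D)(ρV²/2) = 2088 Pa.
Pipe B: V = Q/A = 0.001794/0.004004 = 0.4482 m/s; Re = 2.053e+04; ε/D = 0.00686; Haaland → f = 0.03675; ΔP_B = f(L/D)(ρV²/2) = 923.8 Pa.
ΔP_A/ΔP_B = 2088/923.8 = 2.26.

ΔP_A/ΔP_B ≈ 2.26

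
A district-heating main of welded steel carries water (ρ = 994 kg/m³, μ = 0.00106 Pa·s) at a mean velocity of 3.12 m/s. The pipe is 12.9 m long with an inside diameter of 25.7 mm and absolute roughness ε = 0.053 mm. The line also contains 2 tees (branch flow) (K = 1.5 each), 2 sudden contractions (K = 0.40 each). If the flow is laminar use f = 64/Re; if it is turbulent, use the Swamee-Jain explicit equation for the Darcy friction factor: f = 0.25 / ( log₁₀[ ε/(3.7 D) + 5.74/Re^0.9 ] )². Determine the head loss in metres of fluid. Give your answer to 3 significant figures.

Reynolds number Re = ρVD/μ = 994 · 3.12 · 0.0257 / 0.00106 = 7.519e+04.
Re > 4000 → turbulent. Relative roughness ε/D = 5.3e-05/0.0257 = 0.00206. Swamee-Jain: f = 0.25/(log₁₀[0.00206/3.7 + 5.74/7.519e+04^0.9])² = 0.25/(log₁₀[0.000557 + 0.000235])² = 0.25/(-3.101)² = 0.02599.
Total minor-loss coefficient ΣK = 2·1.5 + 2·0.4 = 3.8.
ΔP = [f·L/D + ΣK]·(ρV²/2) = [0.02599·12.9/0.0257 + 3.8]·(994·3.12²/2) = [13.05 + 3.8]·4838 = 8.151e+04 Pa.
Head loss h_f = ΔP/(ρg) = 8.151e+04/(994·9.81) = 8.36 m.

h_f ≈ 8.36 m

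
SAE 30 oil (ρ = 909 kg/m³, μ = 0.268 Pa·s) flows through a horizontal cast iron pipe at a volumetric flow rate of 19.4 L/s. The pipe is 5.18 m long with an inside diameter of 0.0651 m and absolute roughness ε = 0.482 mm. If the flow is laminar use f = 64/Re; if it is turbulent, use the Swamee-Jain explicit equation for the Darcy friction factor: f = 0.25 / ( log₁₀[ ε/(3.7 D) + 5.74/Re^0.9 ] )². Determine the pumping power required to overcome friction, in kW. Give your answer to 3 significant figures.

P ≈ 1.19 kW

Q = 19.4 L/s = 19.4/1000 = 0.0194 m³/s.
Cross-sectional area A = πD²/4 = π(0.0651)²/4 = 0.003329 m²; mean velocity V = Q/A = 0.0194/0.003329 = 5.828 m/s.
Reynolds number Re = ρVD/μ = 909 · 5.828 · 0.0651 / 0.268 = 1287.
Re < 2300 → laminar flow, so f = 64/Re = 64/1287 = 0.04973 (the turbulent correlation is not needed).
Darcy-Weisbach: ΔP = f(L/D)(ρV²/2) = 0.04973·(5.18/0.0651)·(909·5.828²/2) = 0.04973·79.57·1.544e+04 = 6.109e+04 Pa.
Pumping power P = QΔP = 0.0194·6.109e+04 = 1185 W = 1.19 kW.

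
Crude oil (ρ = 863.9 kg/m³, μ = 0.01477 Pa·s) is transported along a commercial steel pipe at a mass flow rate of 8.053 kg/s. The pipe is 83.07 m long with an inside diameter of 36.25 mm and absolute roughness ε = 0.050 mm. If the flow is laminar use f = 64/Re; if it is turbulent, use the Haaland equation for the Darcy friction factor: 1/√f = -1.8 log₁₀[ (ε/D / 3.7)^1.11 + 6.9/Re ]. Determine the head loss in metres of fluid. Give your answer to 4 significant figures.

A = πD²/4 = π(0.03625)²/4 = 0.001032 m²; mean velocity V = ṁ/(ρA) = 8.053/(863.9 · 0.001032) = 9.032 m/s.
Reynolds number Re = ρVD/μ = 863.9 · 9.032 · 0.03625 / 0.0148 = 1.915e+04.
Re > 4000 → turbulent. Relative roughness ε/D = 5e-05/0.03625 = 0.00138. Haaland: 1/√f = -1.8 log₁₀[(0.00138/3.7)^1.11 + 6.9/1.915e+04] = -1.8 log₁₀[0.000156 + 0.00036] = 5.916, so f = 0.02857.
Darcy-Weisbach: ΔP = f(L/D)(ρV²/2) = 0.02857·(83.07/0.03625)·(863.9·9.032²/2) = 0.02857·2292·3.524e+04 = 2.307e+06 Pa.
Head loss h_f = ΔP/(ρg) = 2.307e+06/(863.9·9.81) = 272.2 m.

h_f ≈ 272.2 m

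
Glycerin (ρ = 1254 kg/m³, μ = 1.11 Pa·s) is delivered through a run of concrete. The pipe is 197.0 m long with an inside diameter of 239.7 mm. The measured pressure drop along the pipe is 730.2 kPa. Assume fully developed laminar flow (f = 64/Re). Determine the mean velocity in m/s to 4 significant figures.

V ≈ 5.996 m/s

For laminar flow, f = 64/Re with Re = ρVD/μ, so Darcy-Weisbach reduces to ΔP = 32μLV/D². Solving for V: V = ΔP·D²/(32μL) = 7.302e+05·(0.2397)²/(32·1.11·197) = 5.996 m/s.
Check: Re = ρVD/μ = 1254·5.996·0.2397/1.11 = 1624 < 2300, so the laminar assumption holds.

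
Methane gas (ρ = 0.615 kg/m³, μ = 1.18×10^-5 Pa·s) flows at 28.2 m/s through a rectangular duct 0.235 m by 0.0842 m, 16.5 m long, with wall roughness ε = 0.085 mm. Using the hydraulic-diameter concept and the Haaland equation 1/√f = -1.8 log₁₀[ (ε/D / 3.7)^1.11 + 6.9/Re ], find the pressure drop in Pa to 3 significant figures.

Hydraulic diameter D_h = 4A/P = 4·(0.235·0.0842)/(2·(0.235+0.0842)) = 0.07915/0.6384 = 0.124 m.
Re = ρVD_h/μ = 0.615·28.2·0.124/1.18e-05 = 1.822e+05.
ε/D_h = 8.5e-05/0.124 = 0.000686; Haaland gives 1/√f = -1.8 log₁₀[7.2e-05+3.79e-05] = 7.126, so f = 0.01969.
ΔP = f(L/D_h)(ρV²/2) = 0.01969·16.5/0.124·244.5 = 640.8 Pa.

ΔP ≈ 641 Pa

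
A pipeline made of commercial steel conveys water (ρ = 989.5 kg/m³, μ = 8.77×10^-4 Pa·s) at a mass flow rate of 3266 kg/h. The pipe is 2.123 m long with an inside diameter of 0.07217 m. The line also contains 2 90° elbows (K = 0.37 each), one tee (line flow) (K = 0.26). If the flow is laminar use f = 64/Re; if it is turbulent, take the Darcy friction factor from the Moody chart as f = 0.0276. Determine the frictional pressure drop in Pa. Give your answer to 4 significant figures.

ṁ = 3266 kg/h = 3266/3600 = 0.9072 kg/s.
A = πD²/4 = π(0.07217)²/4 = 0.004091 m²; mean velocity V = ṁ/(ρA) = 0.9072/(989.5 · 0.004091) = 0.2241 m/s.
Reynolds number Re = ρVD/μ = 989.5 · 0.2241 · 0.07217 / 0.000877 = 1.825e+04.
Re > 4000 → turbulent; use the Moody-chart value f = 0.0276.
Total minor-loss coefficient ΣK = 2·0.37 + 1·0.26 = 1.
ΔP = [f·L/D + ΣK]·(ρV²/2) = [0.0276·2.123/0.07217 + 1]·(989.5·0.2241²/2) = [0.8119 + 1]·24.85 = 45.03 Pa.

ΔP ≈ 45.03 Pa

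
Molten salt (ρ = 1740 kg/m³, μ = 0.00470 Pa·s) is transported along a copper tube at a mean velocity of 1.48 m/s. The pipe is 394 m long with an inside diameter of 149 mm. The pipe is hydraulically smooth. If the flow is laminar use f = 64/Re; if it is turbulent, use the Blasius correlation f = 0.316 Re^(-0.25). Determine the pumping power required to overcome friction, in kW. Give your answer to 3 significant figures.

P ≈ 2.43 kW

Reynolds number Re = ρVD/μ = 1740 · 1.48 · 0.149 / 0.0047 = 8.164e+04.
Re > 4000 → turbulent. Smooth-pipe (Blasius): f = 0.316 Re^(-0.25) = 0.316/(8.164e+04)^0.25 = 0.01869.
Darcy-Weisbach: ΔP = f(L/D)(ρV²/2) = 0.01869·(394/0.149)·(1740·1.48²/2) = 0.01869·2644·1906 = 9.42e+04 Pa.
Q = V·A = 1.48·0.01744 = 0.02581 m³/s.
Pumping power P = QΔP = 0.02581·9.42e+04 = 2431 W = 2.43 kW.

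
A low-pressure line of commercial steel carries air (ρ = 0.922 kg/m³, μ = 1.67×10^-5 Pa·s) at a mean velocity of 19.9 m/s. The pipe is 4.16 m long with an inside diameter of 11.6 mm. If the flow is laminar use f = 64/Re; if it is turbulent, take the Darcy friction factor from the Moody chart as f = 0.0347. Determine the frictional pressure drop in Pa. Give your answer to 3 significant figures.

ΔP ≈ 2270 Pa

Reynolds number Re = ρVD/μ = 0.922 · 19.9 · 0.0116 / 1.67e-05 = 1.274e+04.
Re > 4000 → turbulent; use the Moody-chart value f = 0.0347.
Darcy-Weisbach: ΔP = f(L/D)(ρV²/2) = 0.0347·(4.16/0.0116)·(0.922·19.9²/2) = 0.0347·358.6·182.6 = 2272 Pa.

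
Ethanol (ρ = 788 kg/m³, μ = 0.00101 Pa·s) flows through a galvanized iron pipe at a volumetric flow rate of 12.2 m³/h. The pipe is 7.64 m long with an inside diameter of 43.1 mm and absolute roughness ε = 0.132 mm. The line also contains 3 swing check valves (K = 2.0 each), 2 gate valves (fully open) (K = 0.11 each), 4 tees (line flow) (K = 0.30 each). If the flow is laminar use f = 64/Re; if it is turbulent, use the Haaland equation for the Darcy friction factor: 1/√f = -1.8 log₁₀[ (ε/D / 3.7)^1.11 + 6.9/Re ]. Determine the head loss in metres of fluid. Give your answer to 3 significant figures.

Q = 12.2 m³/h = 12.2/3600 = 0.003389 m³/s.
Cross-sectional area A = πD²/4 = π(0.0431)²/4 = 0.001459 m²; mean velocity V = Q/A = 0.003389/0.001459 = 2.323 m/s.
Reynolds number Re = ρVD/μ = 788 · 2.323 · 0.0431 / 0.00101 = 7.811e+04.
Re > 4000 → turbulent. Relative roughness ε/D = 0.000132/0.0431 = 0.00306. Haaland: 1/√f = -1.8 log₁₀[(0.00306/3.7)^1.11 + 6.9/7.811e+04] = -1.8 log₁₀[0.000379 + 8.83e-05] = 5.994, so f = 0.02783.
Total minor-loss coefficient ΣK = 3·2 + 2·0.11 + 4·0.3 = 7.42.
ΔP = [f·L/D + ΣK]·(ρV²/2) = [0.02783·7.64/0.0431 + 7.42]·(788·2.323²/2) = [4.933 + 7.42]·2126 = 2.626e+04 Pa.
Head loss h_f = ΔP/(ρg) = 2.626e+04/(788·9.81) = 3.40 m.

h_f ≈ 3.40 m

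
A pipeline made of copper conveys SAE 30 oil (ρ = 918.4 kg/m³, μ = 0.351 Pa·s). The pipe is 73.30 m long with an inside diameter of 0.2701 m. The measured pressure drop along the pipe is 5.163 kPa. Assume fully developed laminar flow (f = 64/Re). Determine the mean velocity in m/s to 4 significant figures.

V ≈ 0.4575 m/s

For laminar flow, f = 64/Re with Re = ρVD/μ, so Darcy-Weisbach reduces to ΔP = 32μLV/D². Solving for V: V = ΔP·D²/(32μL) = 5163·(0.2701)²/(32·0.351·73.3) = 0.4575 m/s.
Check: Re = ρVD/μ = 918.4·0.4575·0.2701/0.351 = 323.3 < 2300, so the laminar assumption holds.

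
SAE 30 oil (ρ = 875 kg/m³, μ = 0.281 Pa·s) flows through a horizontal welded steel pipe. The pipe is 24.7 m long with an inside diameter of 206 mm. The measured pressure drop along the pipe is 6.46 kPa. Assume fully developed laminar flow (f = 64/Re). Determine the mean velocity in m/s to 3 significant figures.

For laminar flow, f = 64/Re with Re = ρVD/μ, so Darcy-Weisbach reduces to ΔP = 32μLV/D². Solving for V: V = ΔP·D²/(32μL) = 6460·(0.206)²/(32·0.281·24.7) = 1.234 m/s.
Check: Re = ρVD/μ = 875·1.234·0.206/0.281 = 791.7 < 2300, so the laminar assumption holds.

V ≈ 1.23 m/s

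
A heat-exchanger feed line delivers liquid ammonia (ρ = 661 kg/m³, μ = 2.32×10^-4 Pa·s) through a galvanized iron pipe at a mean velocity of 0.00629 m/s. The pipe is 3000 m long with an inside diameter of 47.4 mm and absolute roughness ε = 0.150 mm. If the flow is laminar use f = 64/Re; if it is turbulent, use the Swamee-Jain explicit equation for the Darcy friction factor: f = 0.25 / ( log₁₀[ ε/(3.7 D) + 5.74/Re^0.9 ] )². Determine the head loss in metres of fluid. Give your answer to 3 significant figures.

Reynolds number Re = ρVD/μ = 661 · 0.00629 · 0.0474 / 0.000232 = 849.5.
Re < 2300 → laminar flow, so f = 64/Re = 64/849.5 = 0.07534 (the turbulent correlation is not needed).
Darcy-Weisbach: ΔP = f(L/D)(ρV²/2) = 0.07534·(3000/0.0474)·(661·0.00629²/2) = 0.07534·6.329e+04·0.01308 = 62.35 Pa.
Head loss h_f = ΔP/(ρg) = 62.35/(661·9.81) = 0.00962 m.

h_f ≈ 0.00962 m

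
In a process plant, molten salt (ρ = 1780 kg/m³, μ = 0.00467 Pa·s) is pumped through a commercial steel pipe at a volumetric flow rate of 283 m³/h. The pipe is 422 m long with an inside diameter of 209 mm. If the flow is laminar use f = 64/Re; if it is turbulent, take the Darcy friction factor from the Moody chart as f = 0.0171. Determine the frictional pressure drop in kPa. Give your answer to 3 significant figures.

ΔP ≈ 161 kPa

Q = 283 m³/h = 283/3600 = 0.07861 m³/s.
Cross-sectional area A = πD²/4 = π(0.209)²/4 = 0.03431 m²; mean velocity V = Q/A = 0.07861/0.03431 = 2.291 m/s.
Reynolds number Re = ρVD/μ = 1780 · 2.291 · 0.209 / 0.00467 = 1.825e+05.
Re > 4000 → turbulent; use the Moody-chart value f = 0.0171.
Darcy-Weisbach: ΔP = f(L/D)(ρV²/2) = 0.0171·(422/0.209)·(1780·2.291²/2) = 0.0171·2019·4673 = 1.613e+05 Pa.
ΔP = 1.613e+05 Pa = 161 kPa.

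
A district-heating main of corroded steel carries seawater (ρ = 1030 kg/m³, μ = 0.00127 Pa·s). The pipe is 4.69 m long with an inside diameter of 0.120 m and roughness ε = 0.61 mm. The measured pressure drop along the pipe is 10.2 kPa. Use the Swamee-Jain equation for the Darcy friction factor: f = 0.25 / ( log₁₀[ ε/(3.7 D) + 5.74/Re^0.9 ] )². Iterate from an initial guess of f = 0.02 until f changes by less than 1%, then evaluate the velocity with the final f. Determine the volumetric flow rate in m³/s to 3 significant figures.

Q ≈ 0.0458 m³/s

Rearranging Darcy-Weisbach: V = √(2·ΔP·D/(f·L·ρ)). With ε/D = 0.00061/0.12 = 0.00508, iterate starting from f = 0.02:
  f = 0.02 → V = √(2·1.02e+04·0.12/(0.02·4.69·1030)) = 5.034 m/s; Re = ρVD/μ = 4.899e+05; f → 0.03081
  f = 0.03081 → V = 4.056 m/s; Re = 3.947e+05; f → 0.03087
Converged (Δf/f < 1%). With the final f = 0.03087: V = √(2·1.02e+04·0.12/(0.03087·4.69·1030)) = 4.052 m/s.
Q = V·A = 4.052·(π/4·0.12²) = 0.04582 m³/s = 0.0458 m³/s.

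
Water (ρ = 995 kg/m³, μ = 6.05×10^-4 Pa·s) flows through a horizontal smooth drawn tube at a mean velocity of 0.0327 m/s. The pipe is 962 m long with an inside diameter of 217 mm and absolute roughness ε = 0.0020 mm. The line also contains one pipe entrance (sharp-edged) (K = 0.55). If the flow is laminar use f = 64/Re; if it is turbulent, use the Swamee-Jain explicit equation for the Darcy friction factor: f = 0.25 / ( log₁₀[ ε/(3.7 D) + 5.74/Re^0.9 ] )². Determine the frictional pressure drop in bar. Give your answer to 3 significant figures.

Reynolds number Re = ρVD/μ = 995 · 0.0327 · 0.217 / 0.000605 = 1.167e+04.
Re > 4000 → turbulent. Relative roughness ε/D = 2e-06/0.217 = 9.22e-06. Swamee-Jain: f = 0.25/(log₁₀[9.22e-06/3.7 + 5.74/1.167e+04^0.9])² = 0.25/(log₁₀[2.49e-06 + 0.00125])² = 0.25/(-2.901)² = 0.02971.
Total minor-loss coefficient ΣK = 1·0.55 = 0.55.
ΔP = [f·L/D + ΣK]·(ρV²/2) = [0.02971·962/0.217 + 0.55]·(995·0.0327²/2) = [131.7 + 0.55]·0.532 = 70.37 Pa.
ΔP = 70.37 Pa = 7.04×10^-4 bar.

ΔP ≈ 7.04×10^-4 bar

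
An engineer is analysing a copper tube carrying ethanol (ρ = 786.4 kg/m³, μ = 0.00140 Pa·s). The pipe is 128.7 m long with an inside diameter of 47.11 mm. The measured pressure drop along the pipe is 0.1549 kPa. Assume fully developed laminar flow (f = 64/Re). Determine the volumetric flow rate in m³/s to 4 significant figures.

Q ≈ 1.039×10^-4 m³/s

For laminar flow, f = 64/Re with Re = ρVD/μ, so Darcy-Weisbach reduces to ΔP = 32μLV/D². Solving for V: V = ΔP·D²/(32μL) = 154.9·(0.04711)²/(32·0.0014·128.7) = 0.05962 m/s.
Check: Re = ρVD/μ = 786.4·0.05962·0.04711/0.0014 = 1578 < 2300, so the laminar assumption holds.
Q = V·A = 0.05962·(π/4·0.04711²) = 0.0001039 m³/s = 1.039×10^-4 m³/s.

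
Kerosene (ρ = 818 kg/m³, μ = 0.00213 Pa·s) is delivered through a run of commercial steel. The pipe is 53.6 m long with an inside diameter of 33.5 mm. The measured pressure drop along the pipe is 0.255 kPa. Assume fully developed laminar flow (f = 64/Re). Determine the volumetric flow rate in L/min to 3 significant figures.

Q ≈ 4.14 L/min

For laminar flow, f = 64/Re with Re = ρVD/μ, so Darcy-Weisbach reduces to ΔP = 32μLV/D². Solving for V: V = ΔP·D²/(32μL) = 255·(0.0335)²/(32·0.00213·53.6) = 0.07833 m/s.
Check: Re = ρVD/μ = 818·0.07833·0.0335/0.00213 = 1008 < 2300, so the laminar assumption holds.
Q = V·A = 0.07833·(π/4·0.0335²) = 6.904e-05 m³/s = 4.14 L/min.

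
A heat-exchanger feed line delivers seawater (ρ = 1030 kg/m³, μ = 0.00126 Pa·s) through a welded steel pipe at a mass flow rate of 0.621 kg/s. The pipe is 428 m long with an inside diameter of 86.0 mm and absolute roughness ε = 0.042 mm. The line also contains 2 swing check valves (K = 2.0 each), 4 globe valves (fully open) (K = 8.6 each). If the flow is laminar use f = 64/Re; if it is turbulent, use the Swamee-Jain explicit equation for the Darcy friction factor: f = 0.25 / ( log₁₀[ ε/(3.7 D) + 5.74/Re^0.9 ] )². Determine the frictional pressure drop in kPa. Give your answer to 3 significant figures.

A = πD²/4 = π(0.086)²/4 = 0.005809 m²; mean velocity V = ṁ/(ρA) = 0.621/(1030 · 0.005809) = 0.1038 m/s.
Reynolds number Re = ρVD/μ = 1030 · 0.1038 · 0.086 / 0.00126 = 7297.
Re > 4000 → turbulent. Relative roughness ε/D = 4.2e-05/0.086 = 0.000488. Swamee-Jain: f = 0.25/(log₁₀[0.000488/3.7 + 5.74/7297^0.9])² = 0.25/(log₁₀[0.000132 + 0.00191])² = 0.25/(-2.689)² = 0.03458.
Total minor-loss coefficient ΣK = 2·2 + 4·8.6 = 38.4.
ΔP = [f·L/D + ΣK]·(ρV²/2) = [0.03458·428/0.086 + 38.4]·(1030·0.1038²/2) = [172.1 + 38.4]·5.548 = 1168 Pa.
ΔP = 1168 Pa = 1.17 kPa.

ΔP ≈ 1.17 kPa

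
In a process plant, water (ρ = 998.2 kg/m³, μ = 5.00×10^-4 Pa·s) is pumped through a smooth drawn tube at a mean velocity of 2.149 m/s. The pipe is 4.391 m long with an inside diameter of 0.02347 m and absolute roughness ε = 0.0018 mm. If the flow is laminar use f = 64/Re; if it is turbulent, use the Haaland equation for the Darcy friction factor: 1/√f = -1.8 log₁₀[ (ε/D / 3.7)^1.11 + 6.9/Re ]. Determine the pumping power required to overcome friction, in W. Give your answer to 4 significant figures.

P ≈ 7.270 W

Reynolds number Re = ρVD/μ = 998.2 · 2.149 · 0.02347 / 0.0005 = 1.007e+05.
Re > 4000 → turbulent. Relative roughness ε/D = 1.8e-06/0.02347 = 7.67e-05. Haaland: 1/√f = -1.8 log₁₀[(7.67e-05/3.7)^1.11 + 6.9/1.007e+05] = -1.8 log₁₀[6.33e-06 + 6.85e-05] = 7.426, so f = 0.01813.
Darcy-Weisbach: ΔP = f(L/D)(ρV²/2) = 0.01813·(4.391/0.02347)·(998.2·2.149²/2) = 0.01813·187.1·2305 = 7819 Pa.
Q = V·A = 2.149·0.0004326 = 0.0009297 m³/s.
Pumping power P = QΔP = 0.0009297·7819 = 7.2695 W = 7.270 W.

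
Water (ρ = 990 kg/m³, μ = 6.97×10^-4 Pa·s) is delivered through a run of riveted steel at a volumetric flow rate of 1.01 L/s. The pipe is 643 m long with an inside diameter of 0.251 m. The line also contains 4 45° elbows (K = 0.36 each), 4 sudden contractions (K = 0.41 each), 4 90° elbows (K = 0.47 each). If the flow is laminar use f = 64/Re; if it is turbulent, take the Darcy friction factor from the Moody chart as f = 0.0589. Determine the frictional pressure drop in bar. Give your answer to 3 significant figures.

ΔP ≈ 3.21×10^-4 bar

Q = 1.01 L/s = 1.01/1000 = 0.00101 m³/s.
Cross-sectional area A = πD²/4 = π(0.251)²/4 = 0.04948 m²; mean velocity V = Q/A = 0.00101/0.04948 = 0.02041 m/s.
Reynolds number Re = ρVD/μ = 990 · 0.02041 · 0.251 / 0.000697 = 7277.
Re > 4000 → turbulent; use the Moody-chart value f = 0.0589.
Total minor-loss coefficient ΣK = 4·0.36 + 4·0.41 + 4·0.47 = 4.96.
ΔP = [f·L/D + ΣK]·(ρV²/2) = [0.0589·643/0.251 + 4.96]·(990·0.02041²/2) = [150.9 + 4.96]·0.2062 = 32.14 Pa.
ΔP = 32.14 Pa = 3.21×10^-4 bar.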